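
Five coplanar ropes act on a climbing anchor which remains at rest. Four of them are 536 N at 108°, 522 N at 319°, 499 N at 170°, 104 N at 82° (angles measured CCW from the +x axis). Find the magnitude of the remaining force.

Sum the known components: ΣF_x = -248.6 N, ΣF_y = 356.9 N.
For equilibrium the remaining force must supply (−ΣF_x, −ΣF_y) = (248.6, -356.9) N.
Magnitude = √((248.6)² + (-356.9)²) = 435 N; direction = atan2(-356.9, 248.6) = 304.9°.

F ≈ 435 N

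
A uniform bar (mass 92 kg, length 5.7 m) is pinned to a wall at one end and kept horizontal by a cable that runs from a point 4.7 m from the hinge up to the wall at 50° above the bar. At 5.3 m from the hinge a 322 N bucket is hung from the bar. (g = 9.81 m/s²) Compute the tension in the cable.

T ≈ 1190 N

Take torques about the hinge: T sin 50° · 4.7 = 92×9.81×2.85 + 322×5.3 = 4278.8 N·m.
So T = 4278.8 / (0.7660 × 4.7) = 1188.4 N.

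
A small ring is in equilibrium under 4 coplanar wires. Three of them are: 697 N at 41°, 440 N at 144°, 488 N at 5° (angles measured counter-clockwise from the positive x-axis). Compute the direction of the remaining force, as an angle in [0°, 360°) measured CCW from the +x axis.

θ ≈ 229°

Sum the known components: ΣF_x = 656.2 N, ΣF_y = 758.4 N.
For equilibrium the remaining force must supply (−ΣF_x, −ΣF_y) = (-656.2, -758.4) N.
Magnitude = √((-656.2)² + (-758.4)²) = 1003 N; direction = atan2(-758.4, -656.2) = 229.1°.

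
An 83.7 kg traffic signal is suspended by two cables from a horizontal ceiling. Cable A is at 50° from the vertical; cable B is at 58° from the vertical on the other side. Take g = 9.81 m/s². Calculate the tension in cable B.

Angles from the horizontal: cable A is 90° − 50° = 40°, cable B is 90° − 58° = 32°.
Weight W = 83.7 × 9.81 = 821.1 N acts straight down.
Horizontal: T_A cos 40° = T_B cos 32°  →  T_A = 1.107 T_B.
Vertical: T_A sin 40° + T_B sin 32° = 821.1.
Substituting the horizontal relation into the vertical equation gives 1.242 T_B = 821.1, so T_B = 661.4 N.

T_B ≈ 661 N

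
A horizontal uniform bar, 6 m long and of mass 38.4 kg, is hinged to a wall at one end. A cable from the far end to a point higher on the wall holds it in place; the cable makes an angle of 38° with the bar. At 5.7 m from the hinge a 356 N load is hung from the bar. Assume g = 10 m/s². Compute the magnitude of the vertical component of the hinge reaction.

Take torques about the hinge: T sin 38° · 6 = 38.4×10×3 + 356×5.7 = 3181.2 N·m.
So T = 3181.2 / (0.6157 × 6) = 861.19 N.
ΣF_y = 0: H_y = (38.4×10 + 356) − T sin 38° = 740 − 530.2 = 209.8 N.

|H_y| ≈ 210 N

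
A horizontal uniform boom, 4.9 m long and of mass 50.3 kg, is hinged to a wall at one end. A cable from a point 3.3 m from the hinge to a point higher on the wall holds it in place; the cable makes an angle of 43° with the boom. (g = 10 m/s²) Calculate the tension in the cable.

T ≈ 548 N

Take torques about the hinge: T sin 43° · 3.3 = 50.3×10×2.45 = 1232.4 N·m.
So T = 1232.4 / (0.6820 × 3.3) = 547.57 N.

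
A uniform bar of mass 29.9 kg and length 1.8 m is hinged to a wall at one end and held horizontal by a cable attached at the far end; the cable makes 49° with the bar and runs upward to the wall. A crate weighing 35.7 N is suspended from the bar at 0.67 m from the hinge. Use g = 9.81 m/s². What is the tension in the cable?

T ≈ 212 N

Take torques about the hinge: T sin 49° · 1.8 = 29.9×9.81×0.9 + 35.7×0.67 = 287.91 N·m.
So T = 287.91 / (0.7547 × 1.8) = 211.93 N.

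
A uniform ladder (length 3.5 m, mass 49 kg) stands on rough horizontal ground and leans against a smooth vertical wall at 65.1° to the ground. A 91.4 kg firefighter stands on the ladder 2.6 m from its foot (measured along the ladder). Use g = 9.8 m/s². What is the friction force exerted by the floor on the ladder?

f ≈ 420 N

Torques about the foot: N_wall · 3.5 sin 65.1° = 49×9.8×1.75 cos 65.1° + 91.4×9.8×2.6 cos 65.1° → N_wall = 420.32 N.
ΣF_x = 0: f_floor = N_wall = 420.32 N.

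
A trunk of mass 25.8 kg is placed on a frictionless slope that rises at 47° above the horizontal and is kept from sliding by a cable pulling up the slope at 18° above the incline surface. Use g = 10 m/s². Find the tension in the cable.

T ≈ 198 N

Take axes along and perpendicular to the incline. Weight components: W sin 47° = 188.7 N down-slope, W cos 47° = 176 N into the surface.
Along incline: T cos 18° = W sin 47° → T = 198.4 N.
Perpendicular: N = W cos 47° − T sin 18° = 114.6 N.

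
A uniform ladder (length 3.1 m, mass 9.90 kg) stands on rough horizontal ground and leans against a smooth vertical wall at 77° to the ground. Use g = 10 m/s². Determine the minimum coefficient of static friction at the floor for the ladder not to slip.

μ_min ≈ 0.115

ΣF_y = 0: N_floor = 9.90×10 = 99 N.
Torques about the foot: N_wall · 3.1 sin 77° = 9.90×10×1.55 cos 77° → N_wall = 11.428 N.
ΣF_x = 0: f_floor = N_wall = 11.428 N.
μ_min = f_floor / N_floor = 11.428 / 99 = 0.1154.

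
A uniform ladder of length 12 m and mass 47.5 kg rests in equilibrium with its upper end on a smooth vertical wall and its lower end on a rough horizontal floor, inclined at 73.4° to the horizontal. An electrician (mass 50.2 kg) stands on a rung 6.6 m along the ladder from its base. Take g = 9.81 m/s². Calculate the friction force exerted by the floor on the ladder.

f ≈ 150 N

Torques about the foot: N_wall · 12 sin 73.4° = 47.5×9.81×6 cos 73.4° + 50.2×9.81×6.6 cos 73.4° → N_wall = 150.2 N.
ΣF_x = 0: f_floor = N_wall = 150.2 N.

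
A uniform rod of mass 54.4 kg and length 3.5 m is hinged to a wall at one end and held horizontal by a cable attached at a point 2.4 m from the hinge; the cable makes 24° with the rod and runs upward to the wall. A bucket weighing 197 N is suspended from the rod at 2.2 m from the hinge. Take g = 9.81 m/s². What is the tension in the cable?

T ≈ 1400 N

Take torques about the hinge: T sin 24° · 2.4 = 54.4×9.81×1.75 + 197×2.2 = 1367.3 N·m.
So T = 1367.3 / (0.4067 × 2.4) = 1400.7 N.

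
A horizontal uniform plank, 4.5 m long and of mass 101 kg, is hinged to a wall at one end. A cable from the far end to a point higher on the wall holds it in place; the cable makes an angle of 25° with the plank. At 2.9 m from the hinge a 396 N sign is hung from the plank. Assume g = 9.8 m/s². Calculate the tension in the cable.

T ≈ 1770 N

Take torques about the hinge: T sin 25° · 4.5 = 101×9.8×2.25 + 396×2.9 = 3375.4 N·m.
So T = 3375.4 / (0.4226 × 4.5) = 1774.9 N.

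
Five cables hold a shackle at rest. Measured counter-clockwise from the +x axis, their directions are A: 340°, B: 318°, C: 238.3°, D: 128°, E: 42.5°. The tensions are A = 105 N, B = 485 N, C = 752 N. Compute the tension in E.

T_E ≈ 567 N

Resolve: ΣF_x = 105 cos 340° + 485 cos 318° + 752 cos 238.3° + T_D cos 128° + T_E cos 42.5° = 0.
        ΣF_y = 105 sin 340° + 485 sin 318° + 752 sin 238.3° + T_D sin 128° + T_E sin 42.5° = 0.
The known terms sum to (63.94, -1000) N, so -0.6157 T_D + 0.7373 T_E = -63.94 and 0.7880 T_D + 0.6756 T_E = 1000.
Solving simultaneously: T_D = 783.1 N, T_E = 567.2 N.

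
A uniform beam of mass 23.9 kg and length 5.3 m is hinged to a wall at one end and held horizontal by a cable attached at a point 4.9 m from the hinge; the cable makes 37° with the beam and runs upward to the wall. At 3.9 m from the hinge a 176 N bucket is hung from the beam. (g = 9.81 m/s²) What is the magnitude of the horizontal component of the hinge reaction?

H_x ≈ 354 N

Take torques about the hinge: T sin 37° · 4.9 = 23.9×9.81×2.65 + 176×3.9 = 1307.7 N·m.
So T = 1307.7 / (0.6018 × 4.9) = 443.46 N.
ΣF_x = 0: H_x = T cos 37° = 354.16 N.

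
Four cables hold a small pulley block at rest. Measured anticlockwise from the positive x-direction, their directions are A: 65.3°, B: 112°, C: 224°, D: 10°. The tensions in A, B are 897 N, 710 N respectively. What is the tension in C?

Resolve: ΣF_x = 897 cos 65.3° + 710 cos 112° + T_C cos 224° + T_D cos 10° = 0.
        ΣF_y = 897 sin 65.3° + 710 sin 112° + T_C sin 224° + T_D sin 10° = 0.
The known terms sum to (108.9, 1473) N, so -0.7193 T_C + 0.9848 T_D = -108.9 and -0.6947 T_C + 0.1736 T_D = -1473.
Solving simultaneously: T_C = 2561 N, T_D = 1760 N.

T_C ≈ 2560 N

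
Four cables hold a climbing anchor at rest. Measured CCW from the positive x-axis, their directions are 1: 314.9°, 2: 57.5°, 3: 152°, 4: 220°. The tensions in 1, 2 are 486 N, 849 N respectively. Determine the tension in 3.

Resolve: ΣF_x = 486 cos 314.9° + 849 cos 57.5° + T_3 cos 152° + T_4 cos 220° = 0.
        ΣF_y = 486 sin 314.9° + 849 sin 57.5° + T_3 sin 152° + T_4 sin 220° = 0.
The known terms sum to (799.2, 371.8) N, so -0.8829 T_3 − 0.7660 T_4 = -799.2 and 0.4695 T_3 − 0.6428 T_4 = -371.8.
Solving simultaneously: T_3 = 246.9 N, T_4 = 758.7 N.

T_3 ≈ 247 N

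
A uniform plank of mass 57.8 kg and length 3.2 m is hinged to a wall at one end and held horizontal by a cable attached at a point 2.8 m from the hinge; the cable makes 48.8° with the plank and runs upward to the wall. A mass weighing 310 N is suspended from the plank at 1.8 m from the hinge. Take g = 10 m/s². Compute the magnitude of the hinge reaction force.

|H| ≈ 586 N

Take torques about the hinge: T sin 48.8° · 2.8 = 57.8×10×1.6 + 310×1.8 = 1482.8 N·m.
So T = 1482.8 / (0.7524 × 2.8) = 703.83 N.
ΣF_x = 0: H_x = T cos 48.8° = 463.6 N.
ΣF_y = 0: H_y = (57.8×10 + 310) − T sin 48.8° = 888 − 529.57 = 358.43 N.
|H| = √(H_x² + H_y²) = √((463.6)² + (358.43)²) = 586 N.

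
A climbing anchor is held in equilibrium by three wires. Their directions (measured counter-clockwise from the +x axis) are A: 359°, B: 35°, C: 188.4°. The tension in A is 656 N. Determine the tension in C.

Resolve: ΣF_x = 656 cos 359° + T_B cos 35° + T_C cos 188.4° = 0.
        ΣF_y = 656 sin 359° + T_B sin 35° + T_C sin 188.4° = 0.
The known terms sum to (655.9, -11.45) N, so 0.8192 T_B − 0.9893 T_C = -655.9 and 0.5736 T_B − 0.1461 T_C = 11.45.
Solving simultaneously: T_B = 239.3 N, T_C = 861.1 N.

T_C ≈ 861 N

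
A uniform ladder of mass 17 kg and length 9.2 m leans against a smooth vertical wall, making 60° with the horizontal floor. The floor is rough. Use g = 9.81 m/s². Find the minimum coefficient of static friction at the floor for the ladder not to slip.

ΣF_y = 0: N_floor = 17×9.81 = 166.77 N.
Torques about the foot: N_wall · 9.2 sin 60° = 17×9.81×4.6 cos 60° → N_wall = 48.142 N.
ΣF_x = 0: f_floor = N_wall = 48.142 N.
μ_min = f_floor / N_floor = 48.142 / 166.77 = 0.2887.

μ_min ≈ 0.289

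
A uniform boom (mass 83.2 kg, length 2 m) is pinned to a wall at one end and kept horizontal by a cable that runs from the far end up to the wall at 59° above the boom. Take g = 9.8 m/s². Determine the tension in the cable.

Take torques about the hinge: T sin 59° · 2 = 83.2×9.8×1 = 815.36 N·m.
So T = 815.36 / (0.8572 × 2) = 475.61 N.

T ≈ 476 N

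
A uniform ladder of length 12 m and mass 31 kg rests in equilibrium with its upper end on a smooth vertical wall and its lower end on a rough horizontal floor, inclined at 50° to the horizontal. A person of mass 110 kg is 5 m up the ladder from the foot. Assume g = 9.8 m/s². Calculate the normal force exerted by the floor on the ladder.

N_floor ≈ 1380 N

ΣF_y = 0: N_floor = 31×9.8 + 110×9.8 = 1381.8 N.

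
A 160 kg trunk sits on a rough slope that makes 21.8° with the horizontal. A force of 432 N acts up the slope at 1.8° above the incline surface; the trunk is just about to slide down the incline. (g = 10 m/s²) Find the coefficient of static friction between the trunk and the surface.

μ ≈ 0.110

On the verge of sliding down the incline, friction is at its maximum μN and acts up the slope.
Perpendicular to incline: N = W cos 21.8° − P sin 1.8° = 1486 − 13.57 = 1472 N.
Along incline: P cos 1.8° + μN = W sin 21.8° → μ = (W sin 21.8° − P cos 1.8°) / N = 0.1103.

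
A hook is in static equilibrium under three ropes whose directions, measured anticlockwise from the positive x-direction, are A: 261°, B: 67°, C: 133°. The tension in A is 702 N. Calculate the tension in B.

T_B ≈ 606 N

Resolve: ΣF_x = 702 cos 261° + T_B cos 67° + T_C cos 133° = 0.
        ΣF_y = 702 sin 261° + T_B sin 67° + T_C sin 133° = 0.
The known terms sum to (-109.8, -693.4) N, so 0.3907 T_B − 0.6820 T_C = 109.8 and 0.9205 T_B + 0.7314 T_C = 693.4.
Solving simultaneously: T_B = 605.5 N, T_C = 185.9 N.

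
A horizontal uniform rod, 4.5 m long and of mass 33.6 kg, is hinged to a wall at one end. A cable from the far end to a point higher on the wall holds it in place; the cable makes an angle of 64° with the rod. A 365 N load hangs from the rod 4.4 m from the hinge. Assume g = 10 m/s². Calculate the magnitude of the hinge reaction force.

|H| ≈ 311 N

Take torques about the hinge: T sin 64° · 4.5 = 33.6×10×2.25 + 365×4.4 = 2362 N·m.
So T = 2362 / (0.8988 × 4.5) = 583.99 N.
ΣF_x = 0: H_x = T cos 64° = 256.01 N.
ΣF_y = 0: H_y = (33.6×10 + 365) − T sin 64° = 701 − 524.89 = 176.11 N.
|H| = √(H_x² + H_y²) = √((256.01)² + (176.11)²) = 310.73 N.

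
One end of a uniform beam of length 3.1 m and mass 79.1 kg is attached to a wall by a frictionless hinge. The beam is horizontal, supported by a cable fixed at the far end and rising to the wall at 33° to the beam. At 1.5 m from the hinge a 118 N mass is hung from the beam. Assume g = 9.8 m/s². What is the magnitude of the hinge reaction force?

Take torques about the hinge: T sin 33° · 3.1 = 79.1×9.8×1.55 + 118×1.5 = 1378.5 N·m.
So T = 1378.5 / (0.5446 × 3.1) = 816.48 N.
ΣF_x = 0: H_x = T cos 33° = 684.76 N.
ΣF_y = 0: H_y = (79.1×9.8 + 118) − T sin 33° = 893.18 − 444.69 = 448.49 N.
|H| = √(H_x² + H_y²) = √((684.76)² + (448.49)²) = 818.56 N.

|H| ≈ 819 N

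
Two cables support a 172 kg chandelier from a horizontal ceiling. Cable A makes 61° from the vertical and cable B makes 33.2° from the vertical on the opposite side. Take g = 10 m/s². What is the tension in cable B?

T_B ≈ 1510 N

Angles from the horizontal: cable A is 90° − 61° = 29°, cable B is 90° − 33.2° = 56.8°.
Weight W = 172 × 10 = 1720 N acts straight down.
Horizontal: T_A cos 29° = T_B cos 56.8°  →  T_A = 0.6261 T_B.
Vertical: T_A sin 29° + T_B sin 56.8° = 1720.
Substituting the horizontal relation into the vertical equation gives 1.14 T_B = 1720, so T_B = 1508 N.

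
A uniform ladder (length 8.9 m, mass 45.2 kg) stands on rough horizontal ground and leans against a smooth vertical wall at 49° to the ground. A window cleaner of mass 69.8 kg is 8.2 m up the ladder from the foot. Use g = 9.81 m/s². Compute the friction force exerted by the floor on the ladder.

Torques about the foot: N_wall · 8.9 sin 49° = 45.2×9.81×4.45 cos 49° + 69.8×9.81×8.2 cos 49° → N_wall = 741.14 N.
ΣF_x = 0: f_floor = N_wall = 741.14 N.

f ≈ 741 N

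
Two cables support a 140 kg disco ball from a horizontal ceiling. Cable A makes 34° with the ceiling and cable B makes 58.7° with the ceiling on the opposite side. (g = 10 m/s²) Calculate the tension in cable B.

T_B ≈ 1160 N

Weight W = 140 × 10 = 1400 N acts straight down.
Horizontal: T_A cos 34° = T_B cos 58.7°  →  T_A = 0.6267 T_B.
Vertical: T_A sin 34° + T_B sin 58.7° = 1400.
Substituting the horizontal relation into the vertical equation gives 1.205 T_B = 1400, so T_B = 1162 N.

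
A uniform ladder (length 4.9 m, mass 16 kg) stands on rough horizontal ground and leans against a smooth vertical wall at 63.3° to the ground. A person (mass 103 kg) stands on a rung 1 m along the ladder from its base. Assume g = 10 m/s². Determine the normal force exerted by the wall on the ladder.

N_wall ≈ 146 N

Torques about the foot: N_wall · 4.9 sin 63.3° = 16×10×2.45 cos 63.3° + 103×10×1 cos 63.3° → N_wall = 145.96 N.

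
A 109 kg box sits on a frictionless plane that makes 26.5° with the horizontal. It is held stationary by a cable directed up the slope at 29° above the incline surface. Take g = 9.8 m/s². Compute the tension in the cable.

Take axes along and perpendicular to the incline. Weight components: W sin 26.5° = 476.6 N down-slope, W cos 26.5° = 956 N into the surface.
Along incline: T cos 29° = W sin 26.5° → T = 545 N.
Perpendicular: N = W cos 26.5° − T sin 29° = 691.8 N.

T ≈ 545 N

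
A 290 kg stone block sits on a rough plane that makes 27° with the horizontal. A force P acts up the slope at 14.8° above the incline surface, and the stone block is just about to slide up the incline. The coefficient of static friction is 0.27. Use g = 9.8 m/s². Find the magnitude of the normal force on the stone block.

N ≈ 2050 N

On the verge of sliding up the incline, friction equals μN and acts down the slope.
Perpendicular: N + P sin 14.8° = W cos 27° = 2532 N.
Along incline: P cos 14.8° = W sin 27° + μN  with W sin 27° = 1290 N.
Solving the pair for P and N: P = 1906 N, N = 2045 N (and f = μN = 552.3 N).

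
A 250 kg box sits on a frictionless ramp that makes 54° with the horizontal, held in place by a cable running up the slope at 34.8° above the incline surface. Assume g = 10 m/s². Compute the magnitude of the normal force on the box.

N ≈ 63.8 N

Take axes along and perpendicular to the incline. Weight components: W sin 54° = 2023 N down-slope, W cos 54° = 1469 N into the surface.
Along incline: T cos 34.8° = W sin 54° → T = 2463 N.
Perpendicular: N = W cos 54° − T sin 34.8° = 63.76 N.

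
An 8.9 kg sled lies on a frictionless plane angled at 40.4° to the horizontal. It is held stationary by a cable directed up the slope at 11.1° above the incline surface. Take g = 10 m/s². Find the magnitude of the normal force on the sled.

Take axes along and perpendicular to the incline. Weight components: W sin 40.4° = 57.68 N down-slope, W cos 40.4° = 67.78 N into the surface.
Along incline: T cos 11.1° = W sin 40.4° → T = 58.78 N.
Perpendicular: N = W cos 40.4° − T sin 11.1° = 56.46 N.

N ≈ 56.5 N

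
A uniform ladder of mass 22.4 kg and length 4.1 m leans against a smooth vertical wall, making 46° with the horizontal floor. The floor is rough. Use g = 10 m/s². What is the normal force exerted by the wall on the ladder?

N_wall ≈ 108 N

Torques about the foot: N_wall · 4.1 sin 46° = 22.4×10×2.05 cos 46° → N_wall = 108.16 N.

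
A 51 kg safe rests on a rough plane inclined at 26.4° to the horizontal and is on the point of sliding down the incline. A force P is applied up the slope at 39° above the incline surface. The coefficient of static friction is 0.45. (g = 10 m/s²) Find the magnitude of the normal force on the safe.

On the verge of sliding down the incline, friction equals μN and acts up the slope.
Perpendicular: N + P sin 39° = W cos 26.4° = 456.8 N.
Along incline: P cos 39° + μN = W sin 26.4° with W sin 26.4° = 226.8 N.
Solving the pair for P and N: P = 42.92 N, N = 429.8 N (and f = μN = 193.4 N).

N ≈ 430 N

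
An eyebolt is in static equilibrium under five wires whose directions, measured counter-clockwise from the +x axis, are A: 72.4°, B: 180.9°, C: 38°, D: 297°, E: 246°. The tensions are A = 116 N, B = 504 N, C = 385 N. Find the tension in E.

T_E ≈ 8.71 N

Resolve: ΣF_x = 116 cos 72.4° + 504 cos 180.9° + 385 cos 38° + T_D cos 297° + T_E cos 246° = 0.
        ΣF_y = 116 sin 72.4° + 504 sin 180.9° + 385 sin 38° + T_D sin 297° + T_E sin 246° = 0.
The known terms sum to (-165.5, 339.7) N, so 0.4540 T_D − 0.4067 T_E = 165.5 and -0.8910 T_D − 0.9135 T_E = -339.7.
Solving simultaneously: T_D = 372.3 N, T_E = 8.712 N.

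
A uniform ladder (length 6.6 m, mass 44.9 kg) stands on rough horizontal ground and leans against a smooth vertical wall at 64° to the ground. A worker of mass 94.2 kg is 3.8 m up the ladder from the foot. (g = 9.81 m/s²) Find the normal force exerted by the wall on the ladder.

N_wall ≈ 367 N

Torques about the foot: N_wall · 6.6 sin 64° = 44.9×9.81×3.3 cos 64° + 94.2×9.81×3.8 cos 64° → N_wall = 366.92 N.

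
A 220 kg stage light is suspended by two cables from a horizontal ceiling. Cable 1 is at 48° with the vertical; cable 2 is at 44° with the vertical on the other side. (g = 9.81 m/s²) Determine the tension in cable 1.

Angles from the horizontal: cable 1 is 90° − 48° = 42°, cable 2 is 90° − 44° = 46°.
Weight W = 220 × 9.81 = 2158 N acts straight down.
Horizontal: T_1 cos 42° = T_2 cos 46°  →  T_2 = 1.07 T_1.
Vertical: T_1 sin 42° + T_2 sin 46° = 2158.
Substituting the horizontal relation into the vertical equation gives 1.439 T_1 = 2158, so T_1 = 1500 N.

T_1 ≈ 1500 N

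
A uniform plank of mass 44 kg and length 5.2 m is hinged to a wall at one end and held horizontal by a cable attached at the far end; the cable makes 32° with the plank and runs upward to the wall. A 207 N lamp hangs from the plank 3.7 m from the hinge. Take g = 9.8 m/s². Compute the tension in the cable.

T ≈ 685 N

Take torques about the hinge: T sin 32° · 5.2 = 44×9.8×2.6 + 207×3.7 = 1887 N·m.
So T = 1887 / (0.5299 × 5.2) = 684.8 N.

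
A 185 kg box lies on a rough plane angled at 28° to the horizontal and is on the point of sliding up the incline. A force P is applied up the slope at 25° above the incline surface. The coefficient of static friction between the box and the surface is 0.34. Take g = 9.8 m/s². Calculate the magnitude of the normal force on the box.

On the verge of sliding up the incline, friction equals μN and acts down the slope.
Perpendicular: N + P sin 25° = W cos 28° = 1601 N.
Along incline: P cos 25° = W sin 28° + μN  with W sin 28° = 851.2 N.
Solving the pair for P and N: P = 1329 N, N = 1039 N (and f = μN = 353.3 N).

N ≈ 1040 N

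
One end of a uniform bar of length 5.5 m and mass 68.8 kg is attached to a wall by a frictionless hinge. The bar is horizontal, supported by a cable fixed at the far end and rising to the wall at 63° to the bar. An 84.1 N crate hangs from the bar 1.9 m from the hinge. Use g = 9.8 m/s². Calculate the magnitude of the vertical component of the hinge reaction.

|H_y| ≈ 392 N

Take torques about the hinge: T sin 63° · 5.5 = 68.8×9.8×2.75 + 84.1×1.9 = 2014 N·m.
So T = 2014 / (0.8910 × 5.5) = 410.97 N.
ΣF_y = 0: H_y = (68.8×9.8 + 84.1) − T sin 63° = 758.34 − 366.17 = 392.17 N.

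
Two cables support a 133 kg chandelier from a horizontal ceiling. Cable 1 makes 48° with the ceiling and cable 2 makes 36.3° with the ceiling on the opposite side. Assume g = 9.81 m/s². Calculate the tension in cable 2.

Weight W = 133 × 9.81 = 1305 N acts straight down.
Horizontal: T_1 cos 48° = T_2 cos 36.3°  →  T_1 = 1.204 T_2.
Vertical: T_1 sin 48° + T_2 sin 36.3° = 1305.
Substituting the horizontal relation into the vertical equation gives 1.487 T_2 = 1305, so T_2 = 877.4 N.

T_2 ≈ 877 N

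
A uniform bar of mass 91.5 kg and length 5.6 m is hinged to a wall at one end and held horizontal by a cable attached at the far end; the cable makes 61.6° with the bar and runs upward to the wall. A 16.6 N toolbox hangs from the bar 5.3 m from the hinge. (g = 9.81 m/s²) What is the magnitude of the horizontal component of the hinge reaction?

H_x ≈ 251 N

Take torques about the hinge: T sin 61.6° · 5.6 = 91.5×9.81×2.8 + 16.6×5.3 = 2601.3 N·m.
So T = 2601.3 / (0.8796 × 5.6) = 528.07 N.
ΣF_x = 0: H_x = T cos 61.6° = 251.16 N.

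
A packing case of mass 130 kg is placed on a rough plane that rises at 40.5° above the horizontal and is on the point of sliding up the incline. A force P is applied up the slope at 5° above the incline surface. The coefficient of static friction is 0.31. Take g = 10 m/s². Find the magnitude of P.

On the verge of sliding up the incline, friction equals μN and acts down the slope.
Perpendicular: N + P sin 5° = W cos 40.5° = 988.5 N.
Along incline: P cos 5° = W sin 40.5° + μN  with W sin 40.5° = 844.3 N.
Solving the pair for P and N: P = 1125 N, N = 890.5 N (and f = μN = 276.1 N).

P ≈ 1120 N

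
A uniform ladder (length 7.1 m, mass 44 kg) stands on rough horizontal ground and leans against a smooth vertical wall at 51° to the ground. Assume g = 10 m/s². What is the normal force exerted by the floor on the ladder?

N_floor ≈ 440 N

ΣF_y = 0: N_floor = 44×10 = 440 N.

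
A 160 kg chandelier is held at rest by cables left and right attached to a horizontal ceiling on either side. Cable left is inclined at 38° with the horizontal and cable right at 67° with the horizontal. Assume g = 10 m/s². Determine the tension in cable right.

Weight W = 160 × 10 = 1600 N acts straight down.
Horizontal: T_left cos 38° = T_right cos 67°  →  T_left = 0.4958 T_right.
Vertical: T_left sin 38° + T_right sin 67° = 1600.
Substituting the horizontal relation into the vertical equation gives 1.226 T_right = 1600, so T_right = 1305 N.

T_right ≈ 1310 N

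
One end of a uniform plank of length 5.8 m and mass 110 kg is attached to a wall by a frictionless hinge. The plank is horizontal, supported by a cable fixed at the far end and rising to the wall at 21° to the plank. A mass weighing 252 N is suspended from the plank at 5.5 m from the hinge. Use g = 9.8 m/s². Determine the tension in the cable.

Take torques about the hinge: T sin 21° · 5.8 = 110×9.8×2.9 + 252×5.5 = 4512.2 N·m.
So T = 4512.2 / (0.3584 × 5.8) = 2170.9 N.

T ≈ 2170 N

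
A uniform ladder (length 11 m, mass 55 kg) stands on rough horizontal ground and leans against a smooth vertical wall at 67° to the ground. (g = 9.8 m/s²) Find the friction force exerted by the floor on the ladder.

f ≈ 114 N

Torques about the foot: N_wall · 11 sin 67° = 55×9.8×5.5 cos 67° → N_wall = 114.4 N.
ΣF_x = 0: f_floor = N_wall = 114.4 N.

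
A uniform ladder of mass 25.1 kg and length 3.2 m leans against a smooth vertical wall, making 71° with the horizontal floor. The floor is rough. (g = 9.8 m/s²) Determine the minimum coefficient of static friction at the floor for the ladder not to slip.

μ_min ≈ 0.172

ΣF_y = 0: N_floor = 25.1×9.8 = 245.98 N.
Torques about the foot: N_wall · 3.2 sin 71° = 25.1×9.8×1.6 cos 71° → N_wall = 42.349 N.
ΣF_x = 0: f_floor = N_wall = 42.349 N.
μ_min = f_floor / N_floor = 42.349 / 245.98 = 0.1722.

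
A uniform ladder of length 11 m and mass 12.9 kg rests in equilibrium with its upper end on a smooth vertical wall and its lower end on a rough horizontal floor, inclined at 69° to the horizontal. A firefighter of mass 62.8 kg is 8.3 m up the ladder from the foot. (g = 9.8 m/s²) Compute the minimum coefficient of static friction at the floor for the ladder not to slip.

ΣF_y = 0: N_floor = 12.9×9.8 + 62.8×9.8 = 741.86 N.
Torques about the foot: N_wall · 11 sin 69° = 12.9×9.8×5.5 cos 69° + 62.8×9.8×8.3 cos 69° → N_wall = 202.52 N.
ΣF_x = 0: f_floor = N_wall = 202.52 N.
μ_min = f_floor / N_floor = 202.52 / 741.86 = 0.273.

μ_min ≈ 0.273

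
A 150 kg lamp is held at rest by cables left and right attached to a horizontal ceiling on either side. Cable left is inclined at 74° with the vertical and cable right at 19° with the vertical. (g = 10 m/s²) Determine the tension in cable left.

T_left ≈ 489 N

Angles from the horizontal: cable left is 90° − 74° = 16°, cable right is 90° − 19° = 71°.
Weight W = 150 × 10 = 1500 N acts straight down.
Horizontal: T_left cos 16° = T_right cos 71°  →  T_right = 2.953 T_left.
Vertical: T_left sin 16° + T_right sin 71° = 1500.
Substituting the horizontal relation into the vertical equation gives 3.067 T_left = 1500, so T_left = 489 N.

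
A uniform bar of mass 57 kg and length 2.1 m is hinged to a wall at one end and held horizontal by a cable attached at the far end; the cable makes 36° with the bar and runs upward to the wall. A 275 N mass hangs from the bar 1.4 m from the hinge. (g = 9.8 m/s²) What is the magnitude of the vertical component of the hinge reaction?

Take torques about the hinge: T sin 36° · 2.1 = 57×9.8×1.05 + 275×1.4 = 971.53 N·m.
So T = 971.53 / (0.5878 × 2.1) = 787.08 N.
ΣF_y = 0: H_y = (57×9.8 + 275) − T sin 36° = 833.6 − 462.63 = 370.97 N.

|H_y| ≈ 371 N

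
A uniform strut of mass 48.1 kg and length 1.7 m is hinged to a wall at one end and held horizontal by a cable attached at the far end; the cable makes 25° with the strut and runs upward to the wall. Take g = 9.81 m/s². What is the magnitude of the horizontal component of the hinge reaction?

Take torques about the hinge: T sin 25° · 1.7 = 48.1×9.81×0.85 = 401.08 N·m.
So T = 401.08 / (0.4226 × 1.7) = 558.26 N.
ΣF_x = 0: H_x = T cos 25° = 505.95 N.

H_x ≈ 506 N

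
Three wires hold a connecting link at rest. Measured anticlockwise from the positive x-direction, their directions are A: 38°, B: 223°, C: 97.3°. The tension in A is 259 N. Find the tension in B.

Resolve: ΣF_x = 259 cos 38° + T_B cos 223° + T_C cos 97.3° = 0.
        ΣF_y = 259 sin 38° + T_B sin 223° + T_C sin 97.3° = 0.
The known terms sum to (204.1, 159.5) N, so -0.7314 T_B − 0.1271 T_C = -204.1 and -0.6820 T_B + 0.9919 T_C = -159.5.
Solving simultaneously: T_B = 274.2 N, T_C = 27.80 N.

T_B ≈ 274 N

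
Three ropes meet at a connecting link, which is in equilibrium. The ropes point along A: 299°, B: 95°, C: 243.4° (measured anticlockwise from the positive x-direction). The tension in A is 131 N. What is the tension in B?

T_B ≈ 206 N

Resolve: ΣF_x = 131 cos 299° + T_B cos 95° + T_C cos 243.4° = 0.
        ΣF_y = 131 sin 299° + T_B sin 95° + T_C sin 243.4° = 0.
The known terms sum to (63.51, -114.6) N, so -0.0872 T_B − 0.4478 T_C = -63.51 and 0.9962 T_B − 0.8942 T_C = 114.6.
Solving simultaneously: T_B = 206.3 N, T_C = 101.7 N.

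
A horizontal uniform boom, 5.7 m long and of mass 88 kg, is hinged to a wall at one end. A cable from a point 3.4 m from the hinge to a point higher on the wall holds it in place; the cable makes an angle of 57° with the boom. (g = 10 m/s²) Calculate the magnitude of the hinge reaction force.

Take torques about the hinge: T sin 57° · 3.4 = 88×10×2.85 = 2508 N·m.
So T = 2508 / (0.8387 × 3.4) = 879.54 N.
ΣF_x = 0: H_x = T cos 57° = 479.03 N.
ΣF_y = 0: H_y = (88×10) − T sin 57° = 880 − 737.65 = 142.35 N.
|H| = √(H_x² + H_y²) = √((479.03)² + (142.35)²) = 499.74 N.

|H| ≈ 500 N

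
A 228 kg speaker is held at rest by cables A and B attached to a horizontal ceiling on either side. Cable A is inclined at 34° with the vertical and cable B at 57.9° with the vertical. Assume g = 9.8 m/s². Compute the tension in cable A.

Angles from the horizontal: cable A is 90° − 34° = 56°, cable B is 90° − 57.9° = 32.1°.
Weight W = 228 × 9.8 = 2234 N acts straight down.
Horizontal: T_A cos 56° = T_B cos 32.1°  →  T_B = 0.6601 T_A.
Vertical: T_A sin 56° + T_B sin 32.1° = 2234.
Substituting the horizontal relation into the vertical equation gives 1.18 T_A = 2234, so T_A = 1894 N.

T_A ≈ 1890 N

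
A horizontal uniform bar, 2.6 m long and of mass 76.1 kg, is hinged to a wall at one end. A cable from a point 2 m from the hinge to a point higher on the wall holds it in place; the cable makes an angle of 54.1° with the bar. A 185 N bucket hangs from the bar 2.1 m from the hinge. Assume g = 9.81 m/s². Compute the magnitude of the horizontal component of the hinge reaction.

Take torques about the hinge: T sin 54.1° · 2 = 76.1×9.81×1.3 + 185×2.1 = 1359 N·m.
So T = 1359 / (0.8100 × 2) = 838.85 N.
ΣF_x = 0: H_x = T cos 54.1° = 491.88 N.

H_x ≈ 492 N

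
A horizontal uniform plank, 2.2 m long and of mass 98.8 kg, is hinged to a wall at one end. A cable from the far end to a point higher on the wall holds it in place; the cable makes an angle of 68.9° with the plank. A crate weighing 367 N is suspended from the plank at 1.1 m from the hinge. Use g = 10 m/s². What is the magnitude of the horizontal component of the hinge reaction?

Take torques about the hinge: T sin 68.9° · 2.2 = 98.8×10×1.1 + 367×1.1 = 1490.5 N·m.
So T = 1490.5 / (0.9330 × 2.2) = 726.19 N.
ΣF_x = 0: H_x = T cos 68.9° = 261.43 N.

H_x ≈ 261 N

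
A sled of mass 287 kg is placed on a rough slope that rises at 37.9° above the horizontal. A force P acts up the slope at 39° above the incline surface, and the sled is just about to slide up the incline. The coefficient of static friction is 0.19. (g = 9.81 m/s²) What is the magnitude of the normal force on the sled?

On the verge of sliding up the incline, friction equals μN and acts down the slope.
Perpendicular: N + P sin 39° = W cos 37.9° = 2222 N.
Along incline: P cos 39° = W sin 37.9° + μN  with W sin 37.9° = 1730 N.
Solving the pair for P and N: P = 2399 N, N = 711.6 N (and f = μN = 135.2 N).

N ≈ 712 N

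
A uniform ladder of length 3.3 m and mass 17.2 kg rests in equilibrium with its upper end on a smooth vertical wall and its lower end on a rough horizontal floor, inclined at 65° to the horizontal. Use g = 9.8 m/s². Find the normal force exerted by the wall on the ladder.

Torques about the foot: N_wall · 3.3 sin 65° = 17.2×9.8×1.65 cos 65° → N_wall = 39.3 N.

N_wall ≈ 39.3 N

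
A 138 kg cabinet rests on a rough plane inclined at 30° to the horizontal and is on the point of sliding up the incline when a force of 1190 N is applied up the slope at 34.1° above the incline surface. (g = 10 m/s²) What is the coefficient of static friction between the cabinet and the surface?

On the verge of sliding up the incline, friction is at its maximum μN and acts down the slope.
Perpendicular to incline: N = W cos 30° − P sin 34.1° = 1195 − 667.2 = 528 N.
Along incline: P cos 34.1° − μN = W sin 30° → μ = −(W sin 30° − P cos 34.1°) / N = 0.5595.

μ ≈ 0.560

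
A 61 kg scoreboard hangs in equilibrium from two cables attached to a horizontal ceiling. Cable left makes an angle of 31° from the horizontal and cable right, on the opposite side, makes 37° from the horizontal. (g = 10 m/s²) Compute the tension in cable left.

T_left ≈ 525 N

Weight W = 61 × 10 = 610 N acts straight down.
Horizontal: T_left cos 31° = T_right cos 37°  →  T_right = 1.073 T_left.
Vertical: T_left sin 31° + T_right sin 37° = 610.
Substituting the horizontal relation into the vertical equation gives 1.161 T_left = 610, so T_left = 525.4 N.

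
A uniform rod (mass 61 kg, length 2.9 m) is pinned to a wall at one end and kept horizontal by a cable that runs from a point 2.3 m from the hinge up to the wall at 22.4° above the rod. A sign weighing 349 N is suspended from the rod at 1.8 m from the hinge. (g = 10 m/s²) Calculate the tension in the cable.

T ≈ 1730 N

Take torques about the hinge: T sin 22.4° · 2.3 = 61×10×1.45 + 349×1.8 = 1512.7 N·m.
So T = 1512.7 / (0.3811 × 2.3) = 1725.9 N.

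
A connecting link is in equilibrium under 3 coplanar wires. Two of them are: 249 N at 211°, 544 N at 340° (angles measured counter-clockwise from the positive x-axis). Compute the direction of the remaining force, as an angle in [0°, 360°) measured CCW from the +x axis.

Sum the known components: ΣF_x = 297.8 N, ΣF_y = -314.3 N.
For equilibrium the remaining force must supply (−ΣF_x, −ΣF_y) = (-297.8, 314.3) N.
Magnitude = √((-297.8)² + (314.3)²) = 433 N; direction = atan2(314.3, -297.8) = 133.5°.

θ ≈ 133°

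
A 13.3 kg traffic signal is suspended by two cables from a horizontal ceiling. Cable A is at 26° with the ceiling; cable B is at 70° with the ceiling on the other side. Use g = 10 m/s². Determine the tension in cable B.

Weight W = 13.3 × 10 = 133 N acts straight down.
Horizontal: T_A cos 26° = T_B cos 70°  →  T_A = 0.3805 T_B.
Vertical: T_A sin 26° + T_B sin 70° = 133.
Substituting the horizontal relation into the vertical equation gives 1.107 T_B = 133, so T_B = 120.2 N.

T_B ≈ 120 N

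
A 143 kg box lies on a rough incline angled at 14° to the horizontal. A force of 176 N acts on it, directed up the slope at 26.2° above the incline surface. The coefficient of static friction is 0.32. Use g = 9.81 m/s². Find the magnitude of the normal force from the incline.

N ≈ 1280 N

Axes along / perpendicular to the incline. W sin 14° = 339.4 N down-slope; W cos 14° = 1361 N into the surface.
Perpendicular: N = W cos 14° − P sin 26.2° = 1361 − 77.71 = 1283 N.
Along incline: P cos 26.2° + f = W sin 14° (friction acts up-slope) → f = 339.4 − 157.9 = 181.5 N.
|f| = 181.5 N ≤ μN = 410.7 N, so the box is indeed static.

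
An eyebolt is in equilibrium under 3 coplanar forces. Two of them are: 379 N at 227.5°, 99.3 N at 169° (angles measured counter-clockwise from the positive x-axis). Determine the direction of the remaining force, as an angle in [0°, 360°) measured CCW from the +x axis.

θ ≈ 36.4°

Sum the known components: ΣF_x = -353.5 N, ΣF_y = -260.5 N.
For equilibrium the remaining force must supply (−ΣF_x, −ΣF_y) = (353.5, 260.5) N.
Magnitude = √((353.5)² + (260.5)²) = 439.1 N; direction = atan2(260.5, 353.5) = 36.4°.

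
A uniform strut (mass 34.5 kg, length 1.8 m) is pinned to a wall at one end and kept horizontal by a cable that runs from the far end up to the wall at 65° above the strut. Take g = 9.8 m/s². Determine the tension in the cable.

T ≈ 187 N

Take torques about the hinge: T sin 65° · 1.8 = 34.5×9.8×0.9 = 304.29 N·m.
So T = 304.29 / (0.9063 × 1.8) = 186.53 N.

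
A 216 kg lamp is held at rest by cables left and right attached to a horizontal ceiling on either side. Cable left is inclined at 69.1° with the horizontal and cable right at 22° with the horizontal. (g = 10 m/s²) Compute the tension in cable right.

T_right ≈ 771 N

Weight W = 216 × 10 = 2160 N acts straight down.
Horizontal: T_left cos 69.1° = T_right cos 22°  →  T_left = 2.599 T_right.
Vertical: T_left sin 69.1° + T_right sin 22° = 2160.
Substituting the horizontal relation into the vertical equation gives 2.803 T_right = 2160, so T_right = 770.7 N.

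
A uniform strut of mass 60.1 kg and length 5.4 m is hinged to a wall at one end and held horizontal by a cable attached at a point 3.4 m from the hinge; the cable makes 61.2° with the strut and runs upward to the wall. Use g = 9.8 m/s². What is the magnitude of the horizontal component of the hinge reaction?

Take torques about the hinge: T sin 61.2° · 3.4 = 60.1×9.8×2.7 = 1590.2 N·m.
So T = 1590.2 / (0.8763 × 3.4) = 533.74 N.
ΣF_x = 0: H_x = T cos 61.2° = 257.13 N.

H_x ≈ 257 N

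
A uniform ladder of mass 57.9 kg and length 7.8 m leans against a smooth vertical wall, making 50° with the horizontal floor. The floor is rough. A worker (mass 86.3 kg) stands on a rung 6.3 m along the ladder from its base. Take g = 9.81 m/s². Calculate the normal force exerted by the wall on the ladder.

Torques about the foot: N_wall · 7.8 sin 50° = 57.9×9.81×3.9 cos 50° + 86.3×9.81×6.3 cos 50° → N_wall = 812.08 N.

N_wall ≈ 812 N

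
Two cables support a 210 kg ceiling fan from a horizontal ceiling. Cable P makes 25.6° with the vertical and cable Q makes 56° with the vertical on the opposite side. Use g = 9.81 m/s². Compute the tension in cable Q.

Angles from the horizontal: cable P is 90° − 25.6° = 64.4°, cable Q is 90° − 56° = 34°.
Weight W = 210 × 9.81 = 2060 N acts straight down.
Horizontal: T_P cos 64.4° = T_Q cos 34°  →  T_P = 1.919 T_Q.
Vertical: T_P sin 64.4° + T_Q sin 34° = 2060.
Substituting the horizontal relation into the vertical equation gives 2.29 T_Q = 2060, so T_Q = 899.8 N.

T_Q ≈ 900 N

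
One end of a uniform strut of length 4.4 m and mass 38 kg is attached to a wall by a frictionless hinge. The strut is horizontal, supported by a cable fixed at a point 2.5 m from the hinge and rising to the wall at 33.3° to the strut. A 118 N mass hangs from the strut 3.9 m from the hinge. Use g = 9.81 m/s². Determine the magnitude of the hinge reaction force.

Take torques about the hinge: T sin 33.3° · 2.5 = 38×9.81×2.2 + 118×3.9 = 1280.3 N·m.
So T = 1280.3 / (0.5490 × 2.5) = 932.8 N.
ΣF_x = 0: H_x = T cos 33.3° = 779.64 N.
ΣF_y = 0: H_y = (38×9.81 + 118) − T sin 33.3° = 490.78 − 512.13 = -21.346 N.
|H| = √(H_x² + H_y²) = √((779.64)² + (-21.346)²) = 779.93 N.

|H| ≈ 780 N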